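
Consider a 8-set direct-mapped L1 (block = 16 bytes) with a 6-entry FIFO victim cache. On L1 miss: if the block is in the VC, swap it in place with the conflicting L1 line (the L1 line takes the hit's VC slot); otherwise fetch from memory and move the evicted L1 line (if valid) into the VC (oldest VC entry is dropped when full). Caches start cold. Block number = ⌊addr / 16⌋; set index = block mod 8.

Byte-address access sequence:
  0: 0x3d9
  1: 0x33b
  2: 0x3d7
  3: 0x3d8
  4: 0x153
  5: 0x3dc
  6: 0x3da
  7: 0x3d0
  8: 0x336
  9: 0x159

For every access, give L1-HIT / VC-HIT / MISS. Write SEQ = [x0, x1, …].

SEQ = [MISS, MISS, L1-HIT, L1-HIT, MISS, VC-HIT, L1-HIT, L1-HIT, L1-HIT, VC-HIT]

0: 0x3d9 (blk 61, set 5) → MISS  vc=[]
1: 0x33b (blk 51, set 3) → MISS  vc=[]
2: 0x3d7 (blk 61, set 5) → L1-HIT  vc=[]
3: 0x3d8 (blk 61, set 5) → L1-HIT  vc=[]
4: 0x153 (blk 21, set 5) → MISS  vc=[61]
5: 0x3dc (blk 61, set 5) → VC-HIT  vc=[21]
6: 0x3da (blk 61, set 5) → L1-HIT  vc=[21]
7: 0x3d0 (blk 61, set 5) → L1-HIT  vc=[21]
8: 0x336 (blk 51, set 3) → L1-HIT  vc=[21]
9: 0x159 (blk 21, set 5) → VC-HIT  vc=[61]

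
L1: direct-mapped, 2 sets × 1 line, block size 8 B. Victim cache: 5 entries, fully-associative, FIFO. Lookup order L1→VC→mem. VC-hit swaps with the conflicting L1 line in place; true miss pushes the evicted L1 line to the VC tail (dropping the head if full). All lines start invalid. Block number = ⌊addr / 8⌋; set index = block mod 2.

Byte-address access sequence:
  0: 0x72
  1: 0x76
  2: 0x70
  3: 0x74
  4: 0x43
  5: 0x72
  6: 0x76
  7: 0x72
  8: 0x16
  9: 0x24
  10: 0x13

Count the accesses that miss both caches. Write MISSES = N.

#0 0x72→b14/s0 MISS; vc=[]
#1 0x76→b14/s0 L1-HIT; vc=[]
#2 0x70→b14/s0 L1-HIT; vc=[]
#3 0x74→b14/s0 L1-HIT; vc=[]
#4 0x43→b8/s0 MISS; vc=[14]
#5 0x72→b14/s0 VC-HIT; vc=[8]
#6 0x76→b14/s0 L1-HIT; vc=[8]
#7 0x72→b14/s0 L1-HIT; vc=[8]
#8 0x16→b2/s0 MISS; vc=[8,14]
#9 0x24→b4/s0 MISS; vc=[8,14,2]
#10 0x13→b2/s0 VC-HIT; vc=[8,14,4]

MISSES = 4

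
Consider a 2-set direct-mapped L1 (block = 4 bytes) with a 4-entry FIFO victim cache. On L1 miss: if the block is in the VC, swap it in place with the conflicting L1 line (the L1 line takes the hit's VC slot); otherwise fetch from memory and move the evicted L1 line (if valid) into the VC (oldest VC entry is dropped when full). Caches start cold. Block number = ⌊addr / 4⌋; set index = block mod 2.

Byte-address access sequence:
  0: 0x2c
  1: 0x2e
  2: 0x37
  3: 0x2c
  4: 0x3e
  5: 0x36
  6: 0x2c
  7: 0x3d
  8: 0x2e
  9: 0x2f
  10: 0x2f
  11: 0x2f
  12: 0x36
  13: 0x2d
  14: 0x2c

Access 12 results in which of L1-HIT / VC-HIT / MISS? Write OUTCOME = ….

OUTCOME = VC-HIT

0: 0x2c (blk 11, set 1) → MISS  vc=[]
1: 0x2e (blk 11, set 1) → L1-HIT  vc=[]
2: 0x37 (blk 13, set 1) → MISS  vc=[11]
3: 0x2c (blk 11, set 1) → VC-HIT  vc=[13]
4: 0x3e (blk 15, set 1) → MISS  vc=[13, 11]
5: 0x36 (blk 13, set 1) → VC-HIT  vc=[15, 11]
6: 0x2c (blk 11, set 1) → VC-HIT  vc=[15, 13]
7: 0x3d (blk 15, set 1) → VC-HIT  vc=[11, 13]
8: 0x2e (blk 11, set 1) → VC-HIT  vc=[15, 13]
9: 0x2f (blk 11, set 1) → L1-HIT  vc=[15, 13]
10: 0x2f (blk 11, set 1) → L1-HIT  vc=[15, 13]
11: 0x2f (blk 11, set 1) → L1-HIT  vc=[15, 13]
12: 0x36 (blk 13, set 1) → VC-HIT  vc=[15, 11]
13: 0x2d (blk 11, set 1) → VC-HIT  vc=[15, 13]
14: 0x2c (blk 11, set 1) → L1-HIT  vc=[15, 13]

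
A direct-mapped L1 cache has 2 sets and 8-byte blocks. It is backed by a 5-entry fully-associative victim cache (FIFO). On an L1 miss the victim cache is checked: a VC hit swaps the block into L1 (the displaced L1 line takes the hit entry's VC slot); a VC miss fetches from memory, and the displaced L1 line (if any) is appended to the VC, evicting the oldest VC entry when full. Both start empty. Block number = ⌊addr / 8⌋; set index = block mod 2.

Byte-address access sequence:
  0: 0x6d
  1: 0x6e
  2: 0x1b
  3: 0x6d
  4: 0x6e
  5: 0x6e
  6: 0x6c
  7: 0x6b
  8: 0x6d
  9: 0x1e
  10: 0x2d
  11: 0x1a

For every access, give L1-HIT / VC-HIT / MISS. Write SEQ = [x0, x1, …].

SEQ = [MISS, L1-HIT, MISS, VC-HIT, L1-HIT, L1-HIT, L1-HIT, L1-HIT, L1-HIT, VC-HIT, MISS, VC-HIT]

  [0] addr=0x6d blk=13 s=1: MISS | VC []
  [1] addr=0x6e blk=13 s=1: L1-HIT | VC []
  [2] addr=0x1b blk=3 s=1: MISS | VC [13]
  [3] addr=0x6d blk=13 s=1: VC-HIT | VC [3]
  [4] addr=0x6e blk=13 s=1: L1-HIT | VC [3]
  [5] addr=0x6e blk=13 s=1: L1-HIT | VC [3]
  [6] addr=0x6c blk=13 s=1: L1-HIT | VC [3]
  [7] addr=0x6b blk=13 s=1: L1-HIT | VC [3]
  [8] addr=0x6d blk=13 s=1: L1-HIT | VC [3]
  [9] addr=0x1e blk=3 s=1: VC-HIT | VC [13]
  [10] addr=0x2d blk=5 s=1: MISS | VC [13, 3]
  [11] addr=0x1a blk=3 s=1: VC-HIT | VC [13, 5]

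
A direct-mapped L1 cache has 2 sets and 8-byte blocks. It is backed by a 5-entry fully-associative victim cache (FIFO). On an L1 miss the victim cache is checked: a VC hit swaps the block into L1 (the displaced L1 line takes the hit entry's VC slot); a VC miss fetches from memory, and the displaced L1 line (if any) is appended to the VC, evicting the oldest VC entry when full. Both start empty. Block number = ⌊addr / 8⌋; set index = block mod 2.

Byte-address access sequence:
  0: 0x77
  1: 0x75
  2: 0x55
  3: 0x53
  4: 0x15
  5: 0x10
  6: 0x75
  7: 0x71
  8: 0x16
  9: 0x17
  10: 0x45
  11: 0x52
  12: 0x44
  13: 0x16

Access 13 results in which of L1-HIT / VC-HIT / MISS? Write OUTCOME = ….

OUTCOME = VC-HIT

  [0] addr=0x77 blk=14 s=0: MISS | VC []
  [1] addr=0x75 blk=14 s=0: L1-HIT | VC []
  [2] addr=0x55 blk=10 s=0: MISS | VC [14]
  [3] addr=0x53 blk=10 s=0: L1-HIT | VC [14]
  [4] addr=0x15 blk=2 s=0: MISS | VC [14, 10]
  [5] addr=0x10 blk=2 s=0: L1-HIT | VC [14, 10]
  [6] addr=0x75 blk=14 s=0: VC-HIT | VC [2, 10]
  [7] addr=0x71 blk=14 s=0: L1-HIT | VC [2, 10]
  [8] addr=0x16 blk=2 s=0: VC-HIT | VC [14, 10]
  [9] addr=0x17 blk=2 s=0: L1-HIT | VC [14, 10]
  [10] addr=0x45 blk=8 s=0: MISS | VC [14, 10, 2]
  [11] addr=0x52 blk=10 s=0: VC-HIT | VC [14, 8, 2]
  [12] addr=0x44 blk=8 s=0: VC-HIT | VC [14, 10, 2]
  [13] addr=0x16 blk=2 s=0: VC-HIT | VC [14, 10, 8]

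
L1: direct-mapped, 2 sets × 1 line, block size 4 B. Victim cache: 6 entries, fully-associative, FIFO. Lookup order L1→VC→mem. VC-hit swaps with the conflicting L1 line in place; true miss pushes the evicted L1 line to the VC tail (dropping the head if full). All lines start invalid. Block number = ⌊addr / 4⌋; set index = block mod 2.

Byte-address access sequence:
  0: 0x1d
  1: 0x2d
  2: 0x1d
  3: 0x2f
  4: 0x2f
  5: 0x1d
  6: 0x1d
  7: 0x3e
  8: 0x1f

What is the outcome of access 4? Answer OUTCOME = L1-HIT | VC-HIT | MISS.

OUTCOME = L1-HIT

0: 0x1d (blk 7, set 1) → MISS  vc=[]
1: 0x2d (blk 11, set 1) → MISS  vc=[7]
2: 0x1d (blk 7, set 1) → VC-HIT  vc=[11]
3: 0x2f (blk 11, set 1) → VC-HIT  vc=[7]
4: 0x2f (blk 11, set 1) → L1-HIT  vc=[7]
5: 0x1d (blk 7, set 1) → VC-HIT  vc=[11]
6: 0x1d (blk 7, set 1) → L1-HIT  vc=[11]
7: 0x3e (blk 15, set 1) → MISS  vc=[11, 7]
8: 0x1f (blk 7, set 1) → VC-HIT  vc=[11, 15]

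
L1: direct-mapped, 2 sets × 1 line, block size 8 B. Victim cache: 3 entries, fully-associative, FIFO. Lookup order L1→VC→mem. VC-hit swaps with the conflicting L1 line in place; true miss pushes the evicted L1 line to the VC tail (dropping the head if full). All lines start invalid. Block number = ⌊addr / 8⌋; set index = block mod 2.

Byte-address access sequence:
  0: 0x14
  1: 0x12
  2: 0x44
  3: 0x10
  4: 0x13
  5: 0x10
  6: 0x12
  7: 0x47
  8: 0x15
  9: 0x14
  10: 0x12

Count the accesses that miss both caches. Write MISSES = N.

0: 0x14 (blk 2, set 0) → MISS  vc=[]
1: 0x12 (blk 2, set 0) → L1-HIT  vc=[]
2: 0x44 (blk 8, set 0) → MISS  vc=[2]
3: 0x10 (blk 2, set 0) → VC-HIT  vc=[8]
4: 0x13 (blk 2, set 0) → L1-HIT  vc=[8]
5: 0x10 (blk 2, set 0) → L1-HIT  vc=[8]
6: 0x12 (blk 2, set 0) → L1-HIT  vc=[8]
7: 0x47 (blk 8, set 0) → VC-HIT  vc=[2]
8: 0x15 (blk 2, set 0) → VC-HIT  vc=[8]
9: 0x14 (blk 2, set 0) → L1-HIT  vc=[8]
10: 0x12 (blk 2, set 0) → L1-HIT  vc=[8]

MISSES = 2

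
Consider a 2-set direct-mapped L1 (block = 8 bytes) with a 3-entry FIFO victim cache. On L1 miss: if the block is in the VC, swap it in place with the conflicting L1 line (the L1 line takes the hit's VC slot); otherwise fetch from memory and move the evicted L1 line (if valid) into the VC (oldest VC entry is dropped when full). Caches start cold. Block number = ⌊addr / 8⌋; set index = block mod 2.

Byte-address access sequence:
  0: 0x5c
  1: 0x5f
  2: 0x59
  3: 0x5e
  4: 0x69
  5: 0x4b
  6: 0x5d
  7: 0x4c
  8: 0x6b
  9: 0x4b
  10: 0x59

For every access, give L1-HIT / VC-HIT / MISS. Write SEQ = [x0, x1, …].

SEQ = [MISS, L1-HIT, L1-HIT, L1-HIT, MISS, MISS, VC-HIT, VC-HIT, VC-HIT, VC-HIT, VC-HIT]

#0 0x5c→b11/s1 MISS; vc=[]
#1 0x5f→b11/s1 L1-HIT; vc=[]
#2 0x59→b11/s1 L1-HIT; vc=[]
#3 0x5e→b11/s1 L1-HIT; vc=[]
#4 0x69→b13/s1 MISS; vc=[11]
#5 0x4b→b9/s1 MISS; vc=[11,13]
#6 0x5d→b11/s1 VC-HIT; vc=[9,13]
#7 0x4c→b9/s1 VC-HIT; vc=[11,13]
#8 0x6b→b13/s1 VC-HIT; vc=[11,9]
#9 0x4b→b9/s1 VC-HIT; vc=[11,13]
#10 0x59→b11/s1 VC-HIT; vc=[9,13]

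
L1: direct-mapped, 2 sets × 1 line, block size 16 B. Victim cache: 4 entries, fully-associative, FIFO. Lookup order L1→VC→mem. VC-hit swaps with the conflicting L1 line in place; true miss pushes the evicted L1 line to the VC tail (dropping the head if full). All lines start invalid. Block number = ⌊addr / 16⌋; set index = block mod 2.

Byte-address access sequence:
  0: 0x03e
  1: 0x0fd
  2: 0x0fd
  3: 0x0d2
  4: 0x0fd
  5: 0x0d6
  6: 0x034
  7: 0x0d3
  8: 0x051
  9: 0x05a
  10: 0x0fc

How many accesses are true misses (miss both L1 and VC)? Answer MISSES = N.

  [0] addr=0x3e blk=3 s=1: MISS | VC []
  [1] addr=0xfd blk=15 s=1: MISS | VC [3]
  [2] addr=0xfd blk=15 s=1: L1-HIT | VC [3]
  [3] addr=0xd2 blk=13 s=1: MISS | VC [3, 15]
  [4] addr=0xfd blk=15 s=1: VC-HIT | VC [3, 13]
  [5] addr=0xd6 blk=13 s=1: VC-HIT | VC [3, 15]
  [6] addr=0x34 blk=3 s=1: VC-HIT | VC [13, 15]
  [7] addr=0xd3 blk=13 s=1: VC-HIT | VC [3, 15]
  [8] addr=0x51 blk=5 s=1: MISS | VC [3, 15, 13]
  [9] addr=0x5a blk=5 s=1: L1-HIT | VC [3, 15, 13]
  [10] addr=0xfc blk=15 s=1: VC-HIT | VC [3, 5, 13]

MISSES = 4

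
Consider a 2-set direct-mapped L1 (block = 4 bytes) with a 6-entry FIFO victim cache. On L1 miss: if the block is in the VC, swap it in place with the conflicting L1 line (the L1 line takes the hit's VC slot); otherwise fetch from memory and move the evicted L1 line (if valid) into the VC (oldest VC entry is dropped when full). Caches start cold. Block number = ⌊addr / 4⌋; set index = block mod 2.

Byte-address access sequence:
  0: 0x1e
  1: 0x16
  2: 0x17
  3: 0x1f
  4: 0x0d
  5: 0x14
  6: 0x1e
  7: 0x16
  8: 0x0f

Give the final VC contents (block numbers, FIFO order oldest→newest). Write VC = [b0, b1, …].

VC = [5, 7]

#0 0x1e→b7/s1 MISS; vc=[]
#1 0x16→b5/s1 MISS; vc=[7]
#2 0x17→b5/s1 L1-HIT; vc=[7]
#3 0x1f→b7/s1 VC-HIT; vc=[5]
#4 0xd→b3/s1 MISS; vc=[5,7]
#5 0x14→b5/s1 VC-HIT; vc=[3,7]
#6 0x1e→b7/s1 VC-HIT; vc=[3,5]
#7 0x16→b5/s1 VC-HIT; vc=[3,7]
#8 0xf→b3/s1 VC-HIT; vc=[5,7]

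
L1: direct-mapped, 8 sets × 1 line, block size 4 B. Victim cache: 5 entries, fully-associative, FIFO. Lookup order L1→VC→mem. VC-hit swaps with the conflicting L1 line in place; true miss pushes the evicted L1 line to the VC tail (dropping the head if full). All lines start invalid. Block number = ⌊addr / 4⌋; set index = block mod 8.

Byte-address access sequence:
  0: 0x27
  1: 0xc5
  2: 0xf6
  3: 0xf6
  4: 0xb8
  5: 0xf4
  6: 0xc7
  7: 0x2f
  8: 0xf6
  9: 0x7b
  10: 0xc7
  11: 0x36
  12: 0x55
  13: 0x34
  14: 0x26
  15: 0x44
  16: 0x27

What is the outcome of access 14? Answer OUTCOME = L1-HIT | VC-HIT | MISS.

OUTCOME = VC-HIT

#0 0x27→b9/s1 MISS; vc=[]
#1 0xc5→b49/s1 MISS; vc=[9]
#2 0xf6→b61/s5 MISS; vc=[9]
#3 0xf6→b61/s5 L1-HIT; vc=[9]
#4 0xb8→b46/s6 MISS; vc=[9]
#5 0xf4→b61/s5 L1-HIT; vc=[9]
#6 0xc7→b49/s1 L1-HIT; vc=[9]
#7 0x2f→b11/s3 MISS; vc=[9]
#8 0xf6→b61/s5 L1-HIT; vc=[9]
#9 0x7b→b30/s6 MISS; vc=[9,46]
#10 0xc7→b49/s1 L1-HIT; vc=[9,46]
#11 0x36→b13/s5 MISS; vc=[9,46,61]
#12 0x55→b21/s5 MISS; vc=[9,46,61,13]
#13 0x34→b13/s5 VC-HIT; vc=[9,46,61,21]
#14 0x26→b9/s1 VC-HIT; vc=[49,46,61,21]
#15 0x44→b17/s1 MISS; vc=[49,46,61,21,9]
#16 0x27→b9/s1 VC-HIT; vc=[49,46,61,21,17]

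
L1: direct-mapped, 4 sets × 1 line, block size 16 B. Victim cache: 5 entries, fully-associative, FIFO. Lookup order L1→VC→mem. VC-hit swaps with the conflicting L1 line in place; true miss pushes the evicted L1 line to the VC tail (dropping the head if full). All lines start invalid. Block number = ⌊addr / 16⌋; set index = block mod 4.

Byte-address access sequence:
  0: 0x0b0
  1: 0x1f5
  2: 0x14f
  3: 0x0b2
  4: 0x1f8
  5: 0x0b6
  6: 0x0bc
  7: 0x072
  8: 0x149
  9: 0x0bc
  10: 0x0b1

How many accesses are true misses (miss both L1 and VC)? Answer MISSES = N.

#0 0xb0→b11/s3 MISS; vc=[]
#1 0x1f5→b31/s3 MISS; vc=[11]
#2 0x14f→b20/s0 MISS; vc=[11]
#3 0xb2→b11/s3 VC-HIT; vc=[31]
#4 0x1f8→b31/s3 VC-HIT; vc=[11]
#5 0xb6→b11/s3 VC-HIT; vc=[31]
#6 0xbc→b11/s3 L1-HIT; vc=[31]
#7 0x72→b7/s3 MISS; vc=[31,11]
#8 0x149→b20/s0 L1-HIT; vc=[31,11]
#9 0xbc→b11/s3 VC-HIT; vc=[31,7]
#10 0xb1→b11/s3 L1-HIT; vc=[31,7]

MISSES = 4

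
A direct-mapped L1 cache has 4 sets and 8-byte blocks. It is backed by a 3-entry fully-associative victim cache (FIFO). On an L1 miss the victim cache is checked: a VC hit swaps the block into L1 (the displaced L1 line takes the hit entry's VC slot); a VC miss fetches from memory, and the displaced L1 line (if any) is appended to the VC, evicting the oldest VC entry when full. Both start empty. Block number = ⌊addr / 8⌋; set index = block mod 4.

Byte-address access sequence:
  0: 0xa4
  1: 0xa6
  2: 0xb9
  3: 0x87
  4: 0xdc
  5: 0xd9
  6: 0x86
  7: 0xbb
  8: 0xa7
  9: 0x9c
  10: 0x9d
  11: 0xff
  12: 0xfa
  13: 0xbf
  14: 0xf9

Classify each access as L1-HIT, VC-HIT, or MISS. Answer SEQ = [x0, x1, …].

0: 0xa4 (blk 20, set 0) → MISS  vc=[]
1: 0xa6 (blk 20, set 0) → L1-HIT  vc=[]
2: 0xb9 (blk 23, set 3) → MISS  vc=[]
3: 0x87 (blk 16, set 0) → MISS  vc=[20]
4: 0xdc (blk 27, set 3) → MISS  vc=[20, 23]
5: 0xd9 (blk 27, set 3) → L1-HIT  vc=[20, 23]
6: 0x86 (blk 16, set 0) → L1-HIT  vc=[20, 23]
7: 0xbb (blk 23, set 3) → VC-HIT  vc=[20, 27]
8: 0xa7 (blk 20, set 0) → VC-HIT  vc=[16, 27]
9: 0x9c (blk 19, set 3) → MISS  vc=[16, 27, 23]
10: 0x9d (blk 19, set 3) → L1-HIT  vc=[16, 27, 23]
11: 0xff (blk 31, set 3) → MISS  vc=[27, 23, 19]
12: 0xfa (blk 31, set 3) → L1-HIT  vc=[27, 23, 19]
13: 0xbf (blk 23, set 3) → VC-HIT  vc=[27, 31, 19]
14: 0xf9 (blk 31, set 3) → VC-HIT  vc=[27, 23, 19]

SEQ = [MISS, L1-HIT, MISS, MISS, MISS, L1-HIT, L1-HIT, VC-HIT, VC-HIT, MISS, L1-HIT, MISS, L1-HIT, VC-HIT, VC-HIT]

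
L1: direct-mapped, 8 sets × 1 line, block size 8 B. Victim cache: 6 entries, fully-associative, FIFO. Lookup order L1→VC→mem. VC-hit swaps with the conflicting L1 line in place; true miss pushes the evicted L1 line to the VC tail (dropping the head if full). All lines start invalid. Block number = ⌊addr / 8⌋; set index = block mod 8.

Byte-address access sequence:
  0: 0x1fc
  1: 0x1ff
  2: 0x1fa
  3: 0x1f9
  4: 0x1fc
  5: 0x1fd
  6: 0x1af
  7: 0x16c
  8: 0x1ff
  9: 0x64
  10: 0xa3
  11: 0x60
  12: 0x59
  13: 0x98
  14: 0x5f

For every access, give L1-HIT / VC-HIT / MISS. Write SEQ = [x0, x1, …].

SEQ = [MISS, L1-HIT, L1-HIT, L1-HIT, L1-HIT, L1-HIT, MISS, MISS, L1-HIT, MISS, MISS, VC-HIT, MISS, MISS, VC-HIT]

#0 0x1fc→b63/s7 MISS; vc=[]
#1 0x1ff→b63/s7 L1-HIT; vc=[]
#2 0x1fa→b63/s7 L1-HIT; vc=[]
#3 0x1f9→b63/s7 L1-HIT; vc=[]
#4 0x1fc→b63/s7 L1-HIT; vc=[]
#5 0x1fd→b63/s7 L1-HIT; vc=[]
#6 0x1af→b53/s5 MISS; vc=[]
#7 0x16c→b45/s5 MISS; vc=[53]
#8 0x1ff→b63/s7 L1-HIT; vc=[53]
#9 0x64→b12/s4 MISS; vc=[53]
#10 0xa3→b20/s4 MISS; vc=[53,12]
#11 0x60→b12/s4 VC-HIT; vc=[53,20]
#12 0x59→b11/s3 MISS; vc=[53,20]
#13 0x98→b19/s3 MISS; vc=[53,20,11]
#14 0x5f→b11/s3 VC-HIT; vc=[53,20,19]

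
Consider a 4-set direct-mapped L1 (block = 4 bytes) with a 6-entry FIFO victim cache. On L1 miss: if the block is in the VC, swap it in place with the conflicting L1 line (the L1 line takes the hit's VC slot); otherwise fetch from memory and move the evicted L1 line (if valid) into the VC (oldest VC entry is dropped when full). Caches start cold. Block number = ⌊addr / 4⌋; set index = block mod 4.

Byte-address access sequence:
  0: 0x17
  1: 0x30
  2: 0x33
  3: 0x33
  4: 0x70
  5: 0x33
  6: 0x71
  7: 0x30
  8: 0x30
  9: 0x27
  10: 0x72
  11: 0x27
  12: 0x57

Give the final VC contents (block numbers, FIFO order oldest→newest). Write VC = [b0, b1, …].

VC = [12, 5, 9]

0: 0x17 (blk 5, set 1) → MISS  vc=[]
1: 0x30 (blk 12, set 0) → MISS  vc=[]
2: 0x33 (blk 12, set 0) → L1-HIT  vc=[]
3: 0x33 (blk 12, set 0) → L1-HIT  vc=[]
4: 0x70 (blk 28, set 0) → MISS  vc=[12]
5: 0x33 (blk 12, set 0) → VC-HIT  vc=[28]
6: 0x71 (blk 28, set 0) → VC-HIT  vc=[12]
7: 0x30 (blk 12, set 0) → VC-HIT  vc=[28]
8: 0x30 (blk 12, set 0) → L1-HIT  vc=[28]
9: 0x27 (blk 9, set 1) → MISS  vc=[28, 5]
10: 0x72 (blk 28, set 0) → VC-HIT  vc=[12, 5]
11: 0x27 (blk 9, set 1) → L1-HIT  vc=[12, 5]
12: 0x57 (blk 21, set 1) → MISS  vc=[12, 5, 9]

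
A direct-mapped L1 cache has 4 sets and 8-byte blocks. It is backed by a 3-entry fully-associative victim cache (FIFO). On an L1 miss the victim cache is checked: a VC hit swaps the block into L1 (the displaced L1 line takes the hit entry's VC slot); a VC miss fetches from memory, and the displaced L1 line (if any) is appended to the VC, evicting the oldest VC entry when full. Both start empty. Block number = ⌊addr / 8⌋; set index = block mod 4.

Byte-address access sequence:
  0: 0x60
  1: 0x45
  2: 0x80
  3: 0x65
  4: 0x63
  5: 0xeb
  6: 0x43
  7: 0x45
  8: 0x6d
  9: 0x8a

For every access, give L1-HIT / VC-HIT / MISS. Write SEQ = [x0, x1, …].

  [0] addr=0x60 blk=12 s=0: MISS | VC []
  [1] addr=0x45 blk=8 s=0: MISS | VC [12]
  [2] addr=0x80 blk=16 s=0: MISS | VC [12, 8]
  [3] addr=0x65 blk=12 s=0: VC-HIT | VC [16, 8]
  [4] addr=0x63 blk=12 s=0: L1-HIT | VC [16, 8]
  [5] addr=0xeb blk=29 s=1: MISS | VC [16, 8]
  [6] addr=0x43 blk=8 s=0: VC-HIT | VC [16, 12]
  [7] addr=0x45 blk=8 s=0: L1-HIT | VC [16, 12]
  [8] addr=0x6d blk=13 s=1: MISS | VC [16, 12, 29]
  [9] addr=0x8a blk=17 s=1: MISS | VC [12, 29, 13]

SEQ = [MISS, MISS, MISS, VC-HIT, L1-HIT, MISS, VC-HIT, L1-HIT, MISS, MISS]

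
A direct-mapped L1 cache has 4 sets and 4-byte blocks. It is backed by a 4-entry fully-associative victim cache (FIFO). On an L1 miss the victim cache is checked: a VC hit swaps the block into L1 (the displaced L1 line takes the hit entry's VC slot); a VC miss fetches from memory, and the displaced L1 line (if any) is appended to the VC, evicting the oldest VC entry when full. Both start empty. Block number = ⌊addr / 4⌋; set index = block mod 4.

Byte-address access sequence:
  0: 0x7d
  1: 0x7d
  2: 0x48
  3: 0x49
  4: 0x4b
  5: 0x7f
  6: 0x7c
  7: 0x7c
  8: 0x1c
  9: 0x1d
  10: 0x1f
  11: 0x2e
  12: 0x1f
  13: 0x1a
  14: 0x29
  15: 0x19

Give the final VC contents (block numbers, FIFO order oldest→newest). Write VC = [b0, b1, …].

#0 0x7d→b31/s3 MISS; vc=[]
#1 0x7d→b31/s3 L1-HIT; vc=[]
#2 0x48→b18/s2 MISS; vc=[]
#3 0x49→b18/s2 L1-HIT; vc=[]
#4 0x4b→b18/s2 L1-HIT; vc=[]
#5 0x7f→b31/s3 L1-HIT; vc=[]
#6 0x7c→b31/s3 L1-HIT; vc=[]
#7 0x7c→b31/s3 L1-HIT; vc=[]
#8 0x1c→b7/s3 MISS; vc=[31]
#9 0x1d→b7/s3 L1-HIT; vc=[31]
#10 0x1f→b7/s3 L1-HIT; vc=[31]
#11 0x2e→b11/s3 MISS; vc=[31,7]
#12 0x1f→b7/s3 VC-HIT; vc=[31,11]
#13 0x1a→b6/s2 MISS; vc=[31,11,18]
#14 0x29→b10/s2 MISS; vc=[31,11,18,6]
#15 0x19→b6/s2 VC-HIT; vc=[31,11,18,10]

VC = [31, 11, 18, 10]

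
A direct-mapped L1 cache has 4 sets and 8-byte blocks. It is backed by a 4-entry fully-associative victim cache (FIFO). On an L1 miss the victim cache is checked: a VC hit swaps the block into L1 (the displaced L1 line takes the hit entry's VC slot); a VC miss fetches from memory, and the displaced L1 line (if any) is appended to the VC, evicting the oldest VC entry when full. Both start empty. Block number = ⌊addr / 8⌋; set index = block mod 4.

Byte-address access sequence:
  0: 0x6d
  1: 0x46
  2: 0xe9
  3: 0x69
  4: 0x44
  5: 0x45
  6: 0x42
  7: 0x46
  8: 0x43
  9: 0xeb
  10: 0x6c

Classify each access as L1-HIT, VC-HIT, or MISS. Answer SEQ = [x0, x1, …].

SEQ = [MISS, MISS, MISS, VC-HIT, L1-HIT, L1-HIT, L1-HIT, L1-HIT, L1-HIT, VC-HIT, VC-HIT]

  [0] addr=0x6d blk=13 s=1: MISS | VC []
  [1] addr=0x46 blk=8 s=0: MISS | VC []
  [2] addr=0xe9 blk=29 s=1: MISS | VC [13]
  [3] addr=0x69 blk=13 s=1: VC-HIT | VC [29]
  [4] addr=0x44 blk=8 s=0: L1-HIT | VC [29]
  [5] addr=0x45 blk=8 s=0: L1-HIT | VC [29]
  [6] addr=0x42 blk=8 s=0: L1-HIT | VC [29]
  [7] addr=0x46 blk=8 s=0: L1-HIT | VC [29]
  [8] addr=0x43 blk=8 s=0: L1-HIT | VC [29]
  [9] addr=0xeb blk=29 s=1: VC-HIT | VC [13]
  [10] addr=0x6c blk=13 s=1: VC-HIT | VC [29]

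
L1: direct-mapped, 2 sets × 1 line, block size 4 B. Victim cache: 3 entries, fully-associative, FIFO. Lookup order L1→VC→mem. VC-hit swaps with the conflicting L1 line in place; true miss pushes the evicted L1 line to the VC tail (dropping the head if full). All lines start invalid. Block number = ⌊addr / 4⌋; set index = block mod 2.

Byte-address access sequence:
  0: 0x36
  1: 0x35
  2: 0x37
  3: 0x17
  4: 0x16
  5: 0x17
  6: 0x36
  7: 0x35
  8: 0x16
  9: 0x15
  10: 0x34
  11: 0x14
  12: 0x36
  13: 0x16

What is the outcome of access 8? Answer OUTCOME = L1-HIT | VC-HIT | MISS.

OUTCOME = VC-HIT

#0 0x36→b13/s1 MISS; vc=[]
#1 0x35→b13/s1 L1-HIT; vc=[]
#2 0x37→b13/s1 L1-HIT; vc=[]
#3 0x17→b5/s1 MISS; vc=[13]
#4 0x16→b5/s1 L1-HIT; vc=[13]
#5 0x17→b5/s1 L1-HIT; vc=[13]
#6 0x36→b13/s1 VC-HIT; vc=[5]
#7 0x35→b13/s1 L1-HIT; vc=[5]
#8 0x16→b5/s1 VC-HIT; vc=[13]
#9 0x15→b5/s1 L1-HIT; vc=[13]
#10 0x34→b13/s1 VC-HIT; vc=[5]
#11 0x14→b5/s1 VC-HIT; vc=[13]
#12 0x36→b13/s1 VC-HIT; vc=[5]
#13 0x16→b5/s1 VC-HIT; vc=[13]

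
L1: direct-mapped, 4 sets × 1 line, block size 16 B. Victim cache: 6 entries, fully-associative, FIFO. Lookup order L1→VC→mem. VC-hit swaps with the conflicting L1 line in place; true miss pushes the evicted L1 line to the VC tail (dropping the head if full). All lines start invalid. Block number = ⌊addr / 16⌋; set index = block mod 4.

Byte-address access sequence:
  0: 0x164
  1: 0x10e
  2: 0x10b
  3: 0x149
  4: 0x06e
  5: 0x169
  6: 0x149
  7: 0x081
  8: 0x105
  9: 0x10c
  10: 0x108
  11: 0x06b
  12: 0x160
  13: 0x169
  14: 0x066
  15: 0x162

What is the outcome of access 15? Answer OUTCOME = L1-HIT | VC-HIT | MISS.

OUTCOME = VC-HIT

#0 0x164→b22/s2 MISS; vc=[]
#1 0x10e→b16/s0 MISS; vc=[]
#2 0x10b→b16/s0 L1-HIT; vc=[]
#3 0x149→b20/s0 MISS; vc=[16]
#4 0x6e→b6/s2 MISS; vc=[16,22]
#5 0x169→b22/s2 VC-HIT; vc=[16,6]
#6 0x149→b20/s0 L1-HIT; vc=[16,6]
#7 0x81→b8/s0 MISS; vc=[16,6,20]
#8 0x105→b16/s0 VC-HIT; vc=[8,6,20]
#9 0x10c→b16/s0 L1-HIT; vc=[8,6,20]
#10 0x108→b16/s0 L1-HIT; vc=[8,6,20]
#11 0x6b→b6/s2 VC-HIT; vc=[8,22,20]
#12 0x160→b22/s2 VC-HIT; vc=[8,6,20]
#13 0x169→b22/s2 L1-HIT; vc=[8,6,20]
#14 0x66→b6/s2 VC-HIT; vc=[8,22,20]
#15 0x162→b22/s2 VC-HIT; vc=[8,6,20]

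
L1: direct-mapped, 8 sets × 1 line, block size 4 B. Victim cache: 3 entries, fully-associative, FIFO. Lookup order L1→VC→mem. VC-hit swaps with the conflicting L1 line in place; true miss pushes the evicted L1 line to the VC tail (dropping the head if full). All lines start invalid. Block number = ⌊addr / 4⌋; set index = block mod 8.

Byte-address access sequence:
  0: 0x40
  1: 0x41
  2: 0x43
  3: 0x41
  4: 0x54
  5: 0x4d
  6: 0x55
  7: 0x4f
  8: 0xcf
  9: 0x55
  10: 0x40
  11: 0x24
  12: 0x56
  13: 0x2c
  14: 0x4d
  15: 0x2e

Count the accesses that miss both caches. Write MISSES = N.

MISSES = 6

0: 0x40 (blk 16, set 0) → MISS  vc=[]
1: 0x41 (blk 16, set 0) → L1-HIT  vc=[]
2: 0x43 (blk 16, set 0) → L1-HIT  vc=[]
3: 0x41 (blk 16, set 0) → L1-HIT  vc=[]
4: 0x54 (blk 21, set 5) → MISS  vc=[]
5: 0x4d (blk 19, set 3) → MISS  vc=[]
6: 0x55 (blk 21, set 5) → L1-HIT  vc=[]
7: 0x4f (blk 19, set 3) → L1-HIT  vc=[]
8: 0xcf (blk 51, set 3) → MISS  vc=[19]
9: 0x55 (blk 21, set 5) → L1-HIT  vc=[19]
10: 0x40 (blk 16, set 0) → L1-HIT  vc=[19]
11: 0x24 (blk 9, set 1) → MISS  vc=[19]
12: 0x56 (blk 21, set 5) → L1-HIT  vc=[19]
13: 0x2c (blk 11, set 3) → MISS  vc=[19, 51]
14: 0x4d (blk 19, set 3) → VC-HIT  vc=[11, 51]
15: 0x2e (blk 11, set 3) → VC-HIT  vc=[19, 51]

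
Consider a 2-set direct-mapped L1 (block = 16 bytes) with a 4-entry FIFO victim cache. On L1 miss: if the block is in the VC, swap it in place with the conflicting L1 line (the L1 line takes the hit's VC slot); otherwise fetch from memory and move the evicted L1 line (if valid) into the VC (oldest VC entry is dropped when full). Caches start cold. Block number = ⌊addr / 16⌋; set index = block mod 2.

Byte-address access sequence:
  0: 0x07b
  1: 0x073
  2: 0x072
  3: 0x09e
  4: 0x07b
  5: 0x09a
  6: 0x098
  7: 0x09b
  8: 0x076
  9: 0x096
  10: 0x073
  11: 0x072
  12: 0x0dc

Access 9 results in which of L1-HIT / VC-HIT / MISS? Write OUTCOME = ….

OUTCOME = VC-HIT

#0 0x7b→b7/s1 MISS; vc=[]
#1 0x73→b7/s1 L1-HIT; vc=[]
#2 0x72→b7/s1 L1-HIT; vc=[]
#3 0x9e→b9/s1 MISS; vc=[7]
#4 0x7b→b7/s1 VC-HIT; vc=[9]
#5 0x9a→b9/s1 VC-HIT; vc=[7]
#6 0x98→b9/s1 L1-HIT; vc=[7]
#7 0x9b→b9/s1 L1-HIT; vc=[7]
#8 0x76→b7/s1 VC-HIT; vc=[9]
#9 0x96→b9/s1 VC-HIT; vc=[7]
#10 0x73→b7/s1 VC-HIT; vc=[9]
#11 0x72→b7/s1 L1-HIT; vc=[9]
#12 0xdc→b13/s1 MISS; vc=[9,7]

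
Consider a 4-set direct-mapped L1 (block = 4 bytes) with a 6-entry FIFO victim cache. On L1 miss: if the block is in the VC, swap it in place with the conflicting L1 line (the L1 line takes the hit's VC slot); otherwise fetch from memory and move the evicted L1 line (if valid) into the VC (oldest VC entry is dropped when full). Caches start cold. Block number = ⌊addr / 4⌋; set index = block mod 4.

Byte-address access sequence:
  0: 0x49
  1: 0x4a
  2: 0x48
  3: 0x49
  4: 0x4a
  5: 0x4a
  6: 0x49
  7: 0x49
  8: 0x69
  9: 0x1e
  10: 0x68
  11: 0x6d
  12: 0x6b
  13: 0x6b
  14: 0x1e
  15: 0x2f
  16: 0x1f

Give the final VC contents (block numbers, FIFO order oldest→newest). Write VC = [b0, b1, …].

VC = [18, 27, 11]

#0 0x49→b18/s2 MISS; vc=[]
#1 0x4a→b18/s2 L1-HIT; vc=[]
#2 0x48→b18/s2 L1-HIT; vc=[]
#3 0x49→b18/s2 L1-HIT; vc=[]
#4 0x4a→b18/s2 L1-HIT; vc=[]
#5 0x4a→b18/s2 L1-HIT; vc=[]
#6 0x49→b18/s2 L1-HIT; vc=[]
#7 0x49→b18/s2 L1-HIT; vc=[]
#8 0x69→b26/s2 MISS; vc=[18]
#9 0x1e→b7/s3 MISS; vc=[18]
#10 0x68→b26/s2 L1-HIT; vc=[18]
#11 0x6d→b27/s3 MISS; vc=[18,7]
#12 0x6b→b26/s2 L1-HIT; vc=[18,7]
#13 0x6b→b26/s2 L1-HIT; vc=[18,7]
#14 0x1e→b7/s3 VC-HIT; vc=[18,27]
#15 0x2f→b11/s3 MISS; vc=[18,27,7]
#16 0x1f→b7/s3 VC-HIT; vc=[18,27,11]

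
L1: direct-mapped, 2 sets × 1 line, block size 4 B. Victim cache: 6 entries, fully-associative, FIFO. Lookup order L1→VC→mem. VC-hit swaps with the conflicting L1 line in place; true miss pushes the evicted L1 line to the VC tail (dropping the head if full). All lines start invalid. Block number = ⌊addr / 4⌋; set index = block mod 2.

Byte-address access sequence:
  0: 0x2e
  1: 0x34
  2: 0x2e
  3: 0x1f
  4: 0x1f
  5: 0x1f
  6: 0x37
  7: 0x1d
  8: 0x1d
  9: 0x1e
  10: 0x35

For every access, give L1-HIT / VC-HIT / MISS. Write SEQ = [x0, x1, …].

SEQ = [MISS, MISS, VC-HIT, MISS, L1-HIT, L1-HIT, VC-HIT, VC-HIT, L1-HIT, L1-HIT, VC-HIT]

  [0] addr=0x2e blk=11 s=1: MISS | VC []
  [1] addr=0x34 blk=13 s=1: MISS | VC [11]
  [2] addr=0x2e blk=11 s=1: VC-HIT | VC [13]
  [3] addr=0x1f blk=7 s=1: MISS | VC [13, 11]
  [4] addr=0x1f blk=7 s=1: L1-HIT | VC [13, 11]
  [5] addr=0x1f blk=7 s=1: L1-HIT | VC [13, 11]
  [6] addr=0x37 blk=13 s=1: VC-HIT | VC [7, 11]
  [7] addr=0x1d blk=7 s=1: VC-HIT | VC [13, 11]
  [8] addr=0x1d blk=7 s=1: L1-HIT | VC [13, 11]
  [9] addr=0x1e blk=7 s=1: L1-HIT | VC [13, 11]
  [10] addr=0x35 blk=13 s=1: VC-HIT | VC [7, 11]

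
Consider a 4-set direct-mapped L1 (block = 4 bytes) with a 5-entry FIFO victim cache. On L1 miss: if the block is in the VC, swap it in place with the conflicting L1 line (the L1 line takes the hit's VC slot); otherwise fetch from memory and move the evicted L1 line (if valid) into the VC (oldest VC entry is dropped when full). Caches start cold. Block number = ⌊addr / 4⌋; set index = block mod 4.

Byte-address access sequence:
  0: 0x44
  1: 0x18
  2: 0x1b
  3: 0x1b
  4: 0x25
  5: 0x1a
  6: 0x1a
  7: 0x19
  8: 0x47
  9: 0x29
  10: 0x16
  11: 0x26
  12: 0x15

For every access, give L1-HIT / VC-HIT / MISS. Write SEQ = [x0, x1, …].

#0 0x44→b17/s1 MISS; vc=[]
#1 0x18→b6/s2 MISS; vc=[]
#2 0x1b→b6/s2 L1-HIT; vc=[]
#3 0x1b→b6/s2 L1-HIT; vc=[]
#4 0x25→b9/s1 MISS; vc=[17]
#5 0x1a→b6/s2 L1-HIT; vc=[17]
#6 0x1a→b6/s2 L1-HIT; vc=[17]
#7 0x19→b6/s2 L1-HIT; vc=[17]
#8 0x47→b17/s1 VC-HIT; vc=[9]
#9 0x29→b10/s2 MISS; vc=[9,6]
#10 0x16→b5/s1 MISS; vc=[9,6,17]
#11 0x26→b9/s1 VC-HIT; vc=[5,6,17]
#12 0x15→b5/s1 VC-HIT; vc=[9,6,17]

SEQ = [MISS, MISS, L1-HIT, L1-HIT, MISS, L1-HIT, L1-HIT, L1-HIT, VC-HIT, MISS, MISS, VC-HIT, VC-HIT]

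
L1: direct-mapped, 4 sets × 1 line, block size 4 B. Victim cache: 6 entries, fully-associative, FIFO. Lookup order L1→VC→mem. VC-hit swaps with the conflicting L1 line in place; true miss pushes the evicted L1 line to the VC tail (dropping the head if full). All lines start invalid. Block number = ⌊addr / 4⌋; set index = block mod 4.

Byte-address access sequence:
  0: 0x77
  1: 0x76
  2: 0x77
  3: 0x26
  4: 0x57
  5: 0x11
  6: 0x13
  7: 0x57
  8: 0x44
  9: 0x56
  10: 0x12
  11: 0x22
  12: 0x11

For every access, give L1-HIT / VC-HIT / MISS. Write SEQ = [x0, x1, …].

SEQ = [MISS, L1-HIT, L1-HIT, MISS, MISS, MISS, L1-HIT, L1-HIT, MISS, VC-HIT, L1-HIT, MISS, VC-HIT]

#0 0x77→b29/s1 MISS; vc=[]
#1 0x76→b29/s1 L1-HIT; vc=[]
#2 0x77→b29/s1 L1-HIT; vc=[]
#3 0x26→b9/s1 MISS; vc=[29]
#4 0x57→b21/s1 MISS; vc=[29,9]
#5 0x11→b4/s0 MISS; vc=[29,9]
#6 0x13→b4/s0 L1-HIT; vc=[29,9]
#7 0x57→b21/s1 L1-HIT; vc=[29,9]
#8 0x44→b17/s1 MISS; vc=[29,9,21]
#9 0x56→b21/s1 VC-HIT; vc=[29,9,17]
#10 0x12→b4/s0 L1-HIT; vc=[29,9,17]
#11 0x22→b8/s0 MISS; vc=[29,9,17,4]
#12 0x11→b4/s0 VC-HIT; vc=[29,9,17,8]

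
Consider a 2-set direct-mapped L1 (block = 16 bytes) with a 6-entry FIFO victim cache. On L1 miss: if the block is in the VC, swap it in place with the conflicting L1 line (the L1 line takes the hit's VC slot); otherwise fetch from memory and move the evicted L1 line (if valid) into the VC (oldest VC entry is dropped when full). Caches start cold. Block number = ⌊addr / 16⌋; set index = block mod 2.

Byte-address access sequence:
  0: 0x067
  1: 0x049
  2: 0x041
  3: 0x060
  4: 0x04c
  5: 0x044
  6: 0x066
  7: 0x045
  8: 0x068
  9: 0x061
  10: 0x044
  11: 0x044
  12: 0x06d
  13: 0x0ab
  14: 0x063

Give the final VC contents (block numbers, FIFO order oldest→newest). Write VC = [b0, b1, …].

VC = [4, 10]

  [0] addr=0x67 blk=6 s=0: MISS | VC []
  [1] addr=0x49 blk=4 s=0: MISS | VC [6]
  [2] addr=0x41 blk=4 s=0: L1-HIT | VC [6]
  [3] addr=0x60 blk=6 s=0: VC-HIT | VC [4]
  [4] addr=0x4c blk=4 s=0: VC-HIT | VC [6]
  [5] addr=0x44 blk=4 s=0: L1-HIT | VC [6]
  [6] addr=0x66 blk=6 s=0: VC-HIT | VC [4]
  [7] addr=0x45 blk=4 s=0: VC-HIT | VC [6]
  [8] addr=0x68 blk=6 s=0: VC-HIT | VC [4]
  [9] addr=0x61 blk=6 s=0: L1-HIT | VC [4]
  [10] addr=0x44 blk=4 s=0: VC-HIT | VC [6]
  [11] addr=0x44 blk=4 s=0: L1-HIT | VC [6]
  [12] addr=0x6d blk=6 s=0: VC-HIT | VC [4]
  [13] addr=0xab blk=10 s=0: MISS | VC [4, 6]
  [14] addr=0x63 blk=6 s=0: VC-HIT | VC [4, 10]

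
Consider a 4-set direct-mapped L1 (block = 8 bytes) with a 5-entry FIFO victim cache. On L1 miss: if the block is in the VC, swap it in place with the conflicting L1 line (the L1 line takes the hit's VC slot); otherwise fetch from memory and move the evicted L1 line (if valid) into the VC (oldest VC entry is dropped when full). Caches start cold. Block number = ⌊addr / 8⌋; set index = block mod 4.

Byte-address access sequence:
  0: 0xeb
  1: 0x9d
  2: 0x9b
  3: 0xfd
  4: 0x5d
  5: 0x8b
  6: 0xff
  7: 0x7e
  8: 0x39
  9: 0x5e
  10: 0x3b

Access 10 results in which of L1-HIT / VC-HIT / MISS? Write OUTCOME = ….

OUTCOME = VC-HIT

#0 0xeb→b29/s1 MISS; vc=[]
#1 0x9d→b19/s3 MISS; vc=[]
#2 0x9b→b19/s3 L1-HIT; vc=[]
#3 0xfd→b31/s3 MISS; vc=[19]
#4 0x5d→b11/s3 MISS; vc=[19,31]
#5 0x8b→b17/s1 MISS; vc=[19,31,29]
#6 0xff→b31/s3 VC-HIT; vc=[19,11,29]
#7 0x7e→b15/s3 MISS; vc=[19,11,29,31]
#8 0x39→b7/s3 MISS; vc=[19,11,29,31,15]
#9 0x5e→b11/s3 VC-HIT; vc=[19,7,29,31,15]
#10 0x3b→b7/s3 VC-HIT; vc=[19,11,29,31,15]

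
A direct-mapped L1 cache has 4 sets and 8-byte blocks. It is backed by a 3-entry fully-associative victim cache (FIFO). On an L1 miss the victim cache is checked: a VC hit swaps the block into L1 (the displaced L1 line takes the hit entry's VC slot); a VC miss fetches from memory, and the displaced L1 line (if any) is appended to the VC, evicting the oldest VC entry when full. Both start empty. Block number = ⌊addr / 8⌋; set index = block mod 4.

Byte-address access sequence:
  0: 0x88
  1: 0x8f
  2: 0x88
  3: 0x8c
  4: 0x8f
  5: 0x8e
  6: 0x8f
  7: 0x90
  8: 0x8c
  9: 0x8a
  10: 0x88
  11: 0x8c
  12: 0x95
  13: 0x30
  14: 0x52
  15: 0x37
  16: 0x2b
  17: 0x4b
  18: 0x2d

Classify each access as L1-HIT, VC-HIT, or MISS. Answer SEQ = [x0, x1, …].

SEQ = [MISS, L1-HIT, L1-HIT, L1-HIT, L1-HIT, L1-HIT, L1-HIT, MISS, L1-HIT, L1-HIT, L1-HIT, L1-HIT, L1-HIT, MISS, MISS, VC-HIT, MISS, MISS, VC-HIT]

  [0] addr=0x88 blk=17 s=1: MISS | VC []
  [1] addr=0x8f blk=17 s=1: L1-HIT | VC []
  [2] addr=0x88 blk=17 s=1: L1-HIT | VC []
  [3] addr=0x8c blk=17 s=1: L1-HIT | VC []
  [4] addr=0x8f blk=17 s=1: L1-HIT | VC []
  [5] addr=0x8e blk=17 s=1: L1-HIT | VC []
  [6] addr=0x8f blk=17 s=1: L1-HIT | VC []
  [7] addr=0x90 blk=18 s=2: MISS | VC []
  [8] addr=0x8c blk=17 s=1: L1-HIT | VC []
  [9] addr=0x8a blk=17 s=1: L1-HIT | VC []
  [10] addr=0x88 blk=17 s=1: L1-HIT | VC []
  [11] addr=0x8c blk=17 s=1: L1-HIT | VC []
  [12] addr=0x95 blk=18 s=2: L1-HIT | VC []
  [13] addr=0x30 blk=6 s=2: MISS | VC [18]
  [14] addr=0x52 blk=10 s=2: MISS | VC [18, 6]
  [15] addr=0x37 blk=6 s=2: VC-HIT | VC [18, 10]
  [16] addr=0x2b blk=5 s=1: MISS | VC [18, 10, 17]
  [17] addr=0x4b blk=9 s=1: MISS | VC [10, 17, 5]
  [18] addr=0x2d blk=5 s=1: VC-HIT | VC [10, 17, 9]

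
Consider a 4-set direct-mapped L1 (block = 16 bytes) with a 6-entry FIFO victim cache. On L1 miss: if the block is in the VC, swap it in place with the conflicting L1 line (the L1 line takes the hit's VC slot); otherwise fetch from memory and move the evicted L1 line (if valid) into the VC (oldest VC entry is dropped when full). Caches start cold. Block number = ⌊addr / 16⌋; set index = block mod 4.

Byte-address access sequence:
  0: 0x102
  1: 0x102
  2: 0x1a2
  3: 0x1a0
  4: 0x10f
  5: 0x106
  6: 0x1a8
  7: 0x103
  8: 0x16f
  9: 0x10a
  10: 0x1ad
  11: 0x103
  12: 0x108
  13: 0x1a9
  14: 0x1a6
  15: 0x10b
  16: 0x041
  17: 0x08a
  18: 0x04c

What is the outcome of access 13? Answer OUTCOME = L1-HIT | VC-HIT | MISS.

#0 0x102→b16/s0 MISS; vc=[]
#1 0x102→b16/s0 L1-HIT; vc=[]
#2 0x1a2→b26/s2 MISS; vc=[]
#3 0x1a0→b26/s2 L1-HIT; vc=[]
#4 0x10f→b16/s0 L1-HIT; vc=[]
#5 0x106→b16/s0 L1-HIT; vc=[]
#6 0x1a8→b26/s2 L1-HIT; vc=[]
#7 0x103→b16/s0 L1-HIT; vc=[]
#8 0x16f→b22/s2 MISS; vc=[26]
#9 0x10a→b16/s0 L1-HIT; vc=[26]
#10 0x1ad→b26/s2 VC-HIT; vc=[22]
#11 0x103→b16/s0 L1-HIT; vc=[22]
#12 0x108→b16/s0 L1-HIT; vc=[22]
#13 0x1a9→b26/s2 L1-HIT; vc=[22]
#14 0x1a6→b26/s2 L1-HIT; vc=[22]
#15 0x10b→b16/s0 L1-HIT; vc=[22]
#16 0x41→b4/s0 MISS; vc=[22,16]
#17 0x8a→b8/s0 MISS; vc=[22,16,4]
#18 0x4c→b4/s0 VC-HIT; vc=[22,16,8]

OUTCOME = L1-HIT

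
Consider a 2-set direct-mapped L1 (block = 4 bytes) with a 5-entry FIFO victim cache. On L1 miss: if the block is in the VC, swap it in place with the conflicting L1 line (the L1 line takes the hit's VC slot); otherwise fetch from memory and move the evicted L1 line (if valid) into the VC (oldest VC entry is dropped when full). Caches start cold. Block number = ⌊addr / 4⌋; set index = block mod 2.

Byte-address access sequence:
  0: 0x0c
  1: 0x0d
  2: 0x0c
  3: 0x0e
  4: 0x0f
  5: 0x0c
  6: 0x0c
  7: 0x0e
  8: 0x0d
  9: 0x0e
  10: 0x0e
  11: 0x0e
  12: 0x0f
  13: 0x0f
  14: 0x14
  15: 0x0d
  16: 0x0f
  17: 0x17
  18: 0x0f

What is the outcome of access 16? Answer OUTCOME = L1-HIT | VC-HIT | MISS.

OUTCOME = L1-HIT

#0 0xc→b3/s1 MISS; vc=[]
#1 0xd→b3/s1 L1-HIT; vc=[]
#2 0xc→b3/s1 L1-HIT; vc=[]
#3 0xe→b3/s1 L1-HIT; vc=[]
#4 0xf→b3/s1 L1-HIT; vc=[]
#5 0xc→b3/s1 L1-HIT; vc=[]
#6 0xc→b3/s1 L1-HIT; vc=[]
#7 0xe→b3/s1 L1-HIT; vc=[]
#8 0xd→b3/s1 L1-HIT; vc=[]
#9 0xe→b3/s1 L1-HIT; vc=[]
#10 0xe→b3/s1 L1-HIT; vc=[]
#11 0xe→b3/s1 L1-HIT; vc=[]
#12 0xf→b3/s1 L1-HIT; vc=[]
#13 0xf→b3/s1 L1-HIT; vc=[]
#14 0x14→b5/s1 MISS; vc=[3]
#15 0xd→b3/s1 VC-HIT; vc=[5]
#16 0xf→b3/s1 L1-HIT; vc=[5]
#17 0x17→b5/s1 VC-HIT; vc=[3]
#18 0xf→b3/s1 VC-HIT; vc=[5]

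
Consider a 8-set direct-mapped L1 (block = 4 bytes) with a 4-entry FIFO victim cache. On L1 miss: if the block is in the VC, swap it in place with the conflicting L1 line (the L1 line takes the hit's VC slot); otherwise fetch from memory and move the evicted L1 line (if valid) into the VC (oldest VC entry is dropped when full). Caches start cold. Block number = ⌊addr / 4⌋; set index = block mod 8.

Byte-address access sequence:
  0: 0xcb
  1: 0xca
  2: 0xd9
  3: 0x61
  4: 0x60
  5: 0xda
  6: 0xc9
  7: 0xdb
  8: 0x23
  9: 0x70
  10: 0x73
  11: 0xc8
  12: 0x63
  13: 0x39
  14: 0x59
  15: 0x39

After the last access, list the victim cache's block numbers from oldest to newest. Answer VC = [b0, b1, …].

#0 0xcb→b50/s2 MISS; vc=[]
#1 0xca→b50/s2 L1-HIT; vc=[]
#2 0xd9→b54/s6 MISS; vc=[]
#3 0x61→b24/s0 MISS; vc=[]
#4 0x60→b24/s0 L1-HIT; vc=[]
#5 0xda→b54/s6 L1-HIT; vc=[]
#6 0xc9→b50/s2 L1-HIT; vc=[]
#7 0xdb→b54/s6 L1-HIT; vc=[]
#8 0x23→b8/s0 MISS; vc=[24]
#9 0x70→b28/s4 MISS; vc=[24]
#10 0x73→b28/s4 L1-HIT; vc=[24]
#11 0xc8→b50/s2 L1-HIT; vc=[24]
#12 0x63→b24/s0 VC-HIT; vc=[8]
#13 0x39→b14/s6 MISS; vc=[8,54]
#14 0x59→b22/s6 MISS; vc=[8,54,14]
#15 0x39→b14/s6 VC-HIT; vc=[8,54,22]

VC = [8, 54, 22]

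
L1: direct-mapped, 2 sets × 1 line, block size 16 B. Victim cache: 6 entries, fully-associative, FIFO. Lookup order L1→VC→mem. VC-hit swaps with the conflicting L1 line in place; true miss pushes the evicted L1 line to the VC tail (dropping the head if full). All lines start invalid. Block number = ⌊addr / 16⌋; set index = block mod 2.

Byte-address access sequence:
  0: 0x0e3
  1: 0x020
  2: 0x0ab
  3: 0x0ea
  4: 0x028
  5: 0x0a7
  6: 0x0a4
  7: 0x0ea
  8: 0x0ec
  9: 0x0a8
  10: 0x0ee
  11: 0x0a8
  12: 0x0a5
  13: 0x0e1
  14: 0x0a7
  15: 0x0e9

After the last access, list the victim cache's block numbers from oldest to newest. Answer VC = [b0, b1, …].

#0 0xe3→b14/s0 MISS; vc=[]
#1 0x20→b2/s0 MISS; vc=[14]
#2 0xab→b10/s0 MISS; vc=[14,2]
#3 0xea→b14/s0 VC-HIT; vc=[10,2]
#4 0x28→b2/s0 VC-HIT; vc=[10,14]
#5 0xa7→b10/s0 VC-HIT; vc=[2,14]
#6 0xa4→b10/s0 L1-HIT; vc=[2,14]
#7 0xea→b14/s0 VC-HIT; vc=[2,10]
#8 0xec→b14/s0 L1-HIT; vc=[2,10]
#9 0xa8→b10/s0 VC-HIT; vc=[2,14]
#10 0xee→b14/s0 VC-HIT; vc=[2,10]
#11 0xa8→b10/s0 VC-HIT; vc=[2,14]
#12 0xa5→b10/s0 L1-HIT; vc=[2,14]
#13 0xe1→b14/s0 VC-HIT; vc=[2,10]
#14 0xa7→b10/s0 VC-HIT; vc=[2,14]
#15 0xe9→b14/s0 VC-HIT; vc=[2,10]

VC = [2, 10]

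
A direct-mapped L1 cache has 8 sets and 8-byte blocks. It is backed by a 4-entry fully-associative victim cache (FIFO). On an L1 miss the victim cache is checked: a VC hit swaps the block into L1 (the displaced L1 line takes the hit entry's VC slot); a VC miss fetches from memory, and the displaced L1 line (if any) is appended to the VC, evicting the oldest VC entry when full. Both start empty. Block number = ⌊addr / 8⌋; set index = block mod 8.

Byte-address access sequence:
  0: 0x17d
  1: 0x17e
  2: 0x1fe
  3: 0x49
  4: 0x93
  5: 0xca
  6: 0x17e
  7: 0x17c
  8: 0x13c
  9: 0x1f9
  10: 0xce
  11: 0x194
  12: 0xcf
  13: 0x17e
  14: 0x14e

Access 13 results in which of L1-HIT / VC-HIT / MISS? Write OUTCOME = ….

  [0] addr=0x17d blk=47 s=7: MISS | VC []
  [1] addr=0x17e blk=47 s=7: L1-HIT | VC []
  [2] addr=0x1fe blk=63 s=7: MISS | VC [47]
  [3] addr=0x49 blk=9 s=1: MISS | VC [47]
  [4] addr=0x93 blk=18 s=2: MISS | VC [47]
  [5] addr=0xca blk=25 s=1: MISS | VC [47, 9]
  [6] addr=0x17e blk=47 s=7: VC-HIT | VC [63, 9]
  [7] addr=0x17c blk=47 s=7: L1-HIT | VC [63, 9]
  [8] addr=0x13c blk=39 s=7: MISS | VC [63, 9, 47]
  [9] addr=0x1f9 blk=63 s=7: VC-HIT | VC [39, 9, 47]
  [10] addr=0xce blk=25 s=1: L1-HIT | VC [39, 9, 47]
  [11] addr=0x194 blk=50 s=2: MISS | VC [39, 9, 47, 18]
  [12] addr=0xcf blk=25 s=1: L1-HIT | VC [39, 9, 47, 18]
  [13] addr=0x17e blk=47 s=7: VC-HIT | VC [39, 9, 63, 18]
  [14] addr=0x14e blk=41 s=1: MISS | VC [9, 63, 18, 25]

OUTCOME = VC-HIT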